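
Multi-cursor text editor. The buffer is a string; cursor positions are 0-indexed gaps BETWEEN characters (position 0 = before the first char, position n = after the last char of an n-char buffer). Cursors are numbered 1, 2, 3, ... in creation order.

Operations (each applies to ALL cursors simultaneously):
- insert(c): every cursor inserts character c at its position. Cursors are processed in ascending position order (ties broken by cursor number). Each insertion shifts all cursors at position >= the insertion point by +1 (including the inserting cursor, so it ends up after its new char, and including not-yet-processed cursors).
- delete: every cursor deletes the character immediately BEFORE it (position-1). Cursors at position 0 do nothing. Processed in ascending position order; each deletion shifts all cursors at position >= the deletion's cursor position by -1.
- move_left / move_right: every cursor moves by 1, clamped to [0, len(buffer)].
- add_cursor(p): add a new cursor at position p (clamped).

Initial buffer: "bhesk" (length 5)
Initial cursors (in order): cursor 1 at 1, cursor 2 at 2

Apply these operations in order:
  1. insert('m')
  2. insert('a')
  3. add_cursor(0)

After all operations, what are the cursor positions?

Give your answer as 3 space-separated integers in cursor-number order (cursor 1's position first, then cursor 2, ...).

After op 1 (insert('m')): buffer="bmhmesk" (len 7), cursors c1@2 c2@4, authorship .1.2...
After op 2 (insert('a')): buffer="bmahmaesk" (len 9), cursors c1@3 c2@6, authorship .11.22...
After op 3 (add_cursor(0)): buffer="bmahmaesk" (len 9), cursors c3@0 c1@3 c2@6, authorship .11.22...

Answer: 3 6 0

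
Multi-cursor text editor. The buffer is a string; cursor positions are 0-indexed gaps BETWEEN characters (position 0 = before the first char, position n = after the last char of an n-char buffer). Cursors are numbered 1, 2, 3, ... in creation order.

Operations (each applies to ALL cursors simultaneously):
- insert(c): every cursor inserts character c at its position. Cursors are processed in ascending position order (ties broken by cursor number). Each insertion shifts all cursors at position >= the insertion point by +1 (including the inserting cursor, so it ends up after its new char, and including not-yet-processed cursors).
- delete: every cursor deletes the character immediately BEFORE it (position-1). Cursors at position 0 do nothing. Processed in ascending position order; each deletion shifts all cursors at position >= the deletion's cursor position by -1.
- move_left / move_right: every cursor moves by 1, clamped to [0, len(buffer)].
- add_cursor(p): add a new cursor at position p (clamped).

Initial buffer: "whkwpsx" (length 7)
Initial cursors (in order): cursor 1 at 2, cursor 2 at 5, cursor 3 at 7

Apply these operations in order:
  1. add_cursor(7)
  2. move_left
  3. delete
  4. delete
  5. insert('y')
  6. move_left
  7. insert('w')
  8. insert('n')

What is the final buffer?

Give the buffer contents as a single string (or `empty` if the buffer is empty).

Answer: yyywwwwnnnnyx

Derivation:
After op 1 (add_cursor(7)): buffer="whkwpsx" (len 7), cursors c1@2 c2@5 c3@7 c4@7, authorship .......
After op 2 (move_left): buffer="whkwpsx" (len 7), cursors c1@1 c2@4 c3@6 c4@6, authorship .......
After op 3 (delete): buffer="hkx" (len 3), cursors c1@0 c2@2 c3@2 c4@2, authorship ...
After op 4 (delete): buffer="x" (len 1), cursors c1@0 c2@0 c3@0 c4@0, authorship .
After op 5 (insert('y')): buffer="yyyyx" (len 5), cursors c1@4 c2@4 c3@4 c4@4, authorship 1234.
After op 6 (move_left): buffer="yyyyx" (len 5), cursors c1@3 c2@3 c3@3 c4@3, authorship 1234.
After op 7 (insert('w')): buffer="yyywwwwyx" (len 9), cursors c1@7 c2@7 c3@7 c4@7, authorship 12312344.
After op 8 (insert('n')): buffer="yyywwwwnnnnyx" (len 13), cursors c1@11 c2@11 c3@11 c4@11, authorship 123123412344.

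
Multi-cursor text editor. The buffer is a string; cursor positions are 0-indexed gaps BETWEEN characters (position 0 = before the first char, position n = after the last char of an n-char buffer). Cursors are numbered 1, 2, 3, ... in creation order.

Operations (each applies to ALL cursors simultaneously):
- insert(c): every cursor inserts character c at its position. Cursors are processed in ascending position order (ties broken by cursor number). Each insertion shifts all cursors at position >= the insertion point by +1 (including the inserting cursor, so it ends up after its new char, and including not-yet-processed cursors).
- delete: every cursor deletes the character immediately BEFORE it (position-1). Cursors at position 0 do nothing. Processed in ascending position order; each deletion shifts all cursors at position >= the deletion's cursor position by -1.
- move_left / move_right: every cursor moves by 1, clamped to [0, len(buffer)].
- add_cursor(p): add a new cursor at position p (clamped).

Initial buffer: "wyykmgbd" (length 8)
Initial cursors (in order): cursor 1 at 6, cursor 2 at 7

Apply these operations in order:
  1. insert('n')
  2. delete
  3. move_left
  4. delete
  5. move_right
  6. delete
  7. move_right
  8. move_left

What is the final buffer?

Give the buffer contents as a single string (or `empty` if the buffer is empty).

Answer: wyyd

Derivation:
After op 1 (insert('n')): buffer="wyykmgnbnd" (len 10), cursors c1@7 c2@9, authorship ......1.2.
After op 2 (delete): buffer="wyykmgbd" (len 8), cursors c1@6 c2@7, authorship ........
After op 3 (move_left): buffer="wyykmgbd" (len 8), cursors c1@5 c2@6, authorship ........
After op 4 (delete): buffer="wyykbd" (len 6), cursors c1@4 c2@4, authorship ......
After op 5 (move_right): buffer="wyykbd" (len 6), cursors c1@5 c2@5, authorship ......
After op 6 (delete): buffer="wyyd" (len 4), cursors c1@3 c2@3, authorship ....
After op 7 (move_right): buffer="wyyd" (len 4), cursors c1@4 c2@4, authorship ....
After op 8 (move_left): buffer="wyyd" (len 4), cursors c1@3 c2@3, authorship ....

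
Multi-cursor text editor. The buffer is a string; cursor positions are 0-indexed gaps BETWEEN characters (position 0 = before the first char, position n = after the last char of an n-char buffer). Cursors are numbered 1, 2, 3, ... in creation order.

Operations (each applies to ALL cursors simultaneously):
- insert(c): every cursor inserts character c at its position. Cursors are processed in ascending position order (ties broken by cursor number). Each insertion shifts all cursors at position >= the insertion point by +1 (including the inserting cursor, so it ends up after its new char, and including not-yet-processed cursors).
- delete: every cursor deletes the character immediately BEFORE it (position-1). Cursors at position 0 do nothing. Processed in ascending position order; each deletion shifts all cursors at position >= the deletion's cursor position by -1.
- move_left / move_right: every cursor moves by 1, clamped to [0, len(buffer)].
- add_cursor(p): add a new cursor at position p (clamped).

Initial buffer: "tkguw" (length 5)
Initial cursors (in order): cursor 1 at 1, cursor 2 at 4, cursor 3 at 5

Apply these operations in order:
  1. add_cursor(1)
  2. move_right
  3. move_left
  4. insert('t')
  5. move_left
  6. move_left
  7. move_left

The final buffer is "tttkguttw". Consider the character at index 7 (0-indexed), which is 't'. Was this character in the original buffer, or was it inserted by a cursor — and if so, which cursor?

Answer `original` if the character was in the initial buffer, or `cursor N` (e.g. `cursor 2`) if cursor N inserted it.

After op 1 (add_cursor(1)): buffer="tkguw" (len 5), cursors c1@1 c4@1 c2@4 c3@5, authorship .....
After op 2 (move_right): buffer="tkguw" (len 5), cursors c1@2 c4@2 c2@5 c3@5, authorship .....
After op 3 (move_left): buffer="tkguw" (len 5), cursors c1@1 c4@1 c2@4 c3@4, authorship .....
After op 4 (insert('t')): buffer="tttkguttw" (len 9), cursors c1@3 c4@3 c2@8 c3@8, authorship .14...23.
After op 5 (move_left): buffer="tttkguttw" (len 9), cursors c1@2 c4@2 c2@7 c3@7, authorship .14...23.
After op 6 (move_left): buffer="tttkguttw" (len 9), cursors c1@1 c4@1 c2@6 c3@6, authorship .14...23.
After op 7 (move_left): buffer="tttkguttw" (len 9), cursors c1@0 c4@0 c2@5 c3@5, authorship .14...23.
Authorship (.=original, N=cursor N): . 1 4 . . . 2 3 .
Index 7: author = 3

Answer: cursor 3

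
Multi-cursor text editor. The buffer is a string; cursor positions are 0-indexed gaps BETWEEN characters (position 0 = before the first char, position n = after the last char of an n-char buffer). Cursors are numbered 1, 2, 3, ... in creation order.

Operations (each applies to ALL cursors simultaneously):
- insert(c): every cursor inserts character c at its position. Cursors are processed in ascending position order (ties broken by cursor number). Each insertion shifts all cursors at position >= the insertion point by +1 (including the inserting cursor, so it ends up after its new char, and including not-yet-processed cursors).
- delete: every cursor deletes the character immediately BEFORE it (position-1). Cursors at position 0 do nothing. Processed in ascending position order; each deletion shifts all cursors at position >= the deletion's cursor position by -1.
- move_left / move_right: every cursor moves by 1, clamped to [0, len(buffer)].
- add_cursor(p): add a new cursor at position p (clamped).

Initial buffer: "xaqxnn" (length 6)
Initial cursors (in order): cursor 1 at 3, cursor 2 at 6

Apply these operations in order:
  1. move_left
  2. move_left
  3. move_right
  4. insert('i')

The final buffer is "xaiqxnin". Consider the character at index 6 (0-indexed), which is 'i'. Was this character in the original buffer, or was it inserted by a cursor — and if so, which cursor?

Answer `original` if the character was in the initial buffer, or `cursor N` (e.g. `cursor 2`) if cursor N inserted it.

After op 1 (move_left): buffer="xaqxnn" (len 6), cursors c1@2 c2@5, authorship ......
After op 2 (move_left): buffer="xaqxnn" (len 6), cursors c1@1 c2@4, authorship ......
After op 3 (move_right): buffer="xaqxnn" (len 6), cursors c1@2 c2@5, authorship ......
After op 4 (insert('i')): buffer="xaiqxnin" (len 8), cursors c1@3 c2@7, authorship ..1...2.
Authorship (.=original, N=cursor N): . . 1 . . . 2 .
Index 6: author = 2

Answer: cursor 2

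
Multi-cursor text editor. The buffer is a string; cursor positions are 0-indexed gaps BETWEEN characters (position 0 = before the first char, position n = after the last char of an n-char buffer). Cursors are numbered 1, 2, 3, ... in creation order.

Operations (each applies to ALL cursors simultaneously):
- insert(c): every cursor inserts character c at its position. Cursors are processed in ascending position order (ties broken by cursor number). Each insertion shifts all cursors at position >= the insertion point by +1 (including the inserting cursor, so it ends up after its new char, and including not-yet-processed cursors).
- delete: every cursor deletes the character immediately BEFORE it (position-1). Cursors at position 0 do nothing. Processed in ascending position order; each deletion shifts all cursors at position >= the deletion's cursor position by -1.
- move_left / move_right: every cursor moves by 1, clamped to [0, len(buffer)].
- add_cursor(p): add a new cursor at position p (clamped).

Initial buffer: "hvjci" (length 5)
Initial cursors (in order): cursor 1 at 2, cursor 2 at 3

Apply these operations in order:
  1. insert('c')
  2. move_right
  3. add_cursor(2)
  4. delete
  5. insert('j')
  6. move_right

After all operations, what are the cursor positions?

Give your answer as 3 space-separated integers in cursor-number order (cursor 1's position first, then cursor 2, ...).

Answer: 5 7 3

Derivation:
After op 1 (insert('c')): buffer="hvcjcci" (len 7), cursors c1@3 c2@5, authorship ..1.2..
After op 2 (move_right): buffer="hvcjcci" (len 7), cursors c1@4 c2@6, authorship ..1.2..
After op 3 (add_cursor(2)): buffer="hvcjcci" (len 7), cursors c3@2 c1@4 c2@6, authorship ..1.2..
After op 4 (delete): buffer="hcci" (len 4), cursors c3@1 c1@2 c2@3, authorship .12.
After op 5 (insert('j')): buffer="hjcjcji" (len 7), cursors c3@2 c1@4 c2@6, authorship .31122.
After op 6 (move_right): buffer="hjcjcji" (len 7), cursors c3@3 c1@5 c2@7, authorship .31122.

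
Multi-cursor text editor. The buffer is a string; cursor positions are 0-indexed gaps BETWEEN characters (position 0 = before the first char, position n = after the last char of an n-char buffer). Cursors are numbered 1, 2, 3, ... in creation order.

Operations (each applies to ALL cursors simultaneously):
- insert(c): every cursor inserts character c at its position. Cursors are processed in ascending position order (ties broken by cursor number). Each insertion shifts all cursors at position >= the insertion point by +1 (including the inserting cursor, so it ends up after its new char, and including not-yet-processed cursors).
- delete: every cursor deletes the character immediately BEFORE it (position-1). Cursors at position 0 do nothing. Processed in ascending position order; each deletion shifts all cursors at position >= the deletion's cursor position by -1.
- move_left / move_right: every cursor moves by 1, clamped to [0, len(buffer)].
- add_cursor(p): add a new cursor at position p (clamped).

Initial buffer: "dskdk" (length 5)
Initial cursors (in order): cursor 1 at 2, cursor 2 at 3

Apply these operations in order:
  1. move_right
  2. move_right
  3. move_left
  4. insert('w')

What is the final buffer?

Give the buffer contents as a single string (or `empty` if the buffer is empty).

Answer: dskwdwk

Derivation:
After op 1 (move_right): buffer="dskdk" (len 5), cursors c1@3 c2@4, authorship .....
After op 2 (move_right): buffer="dskdk" (len 5), cursors c1@4 c2@5, authorship .....
After op 3 (move_left): buffer="dskdk" (len 5), cursors c1@3 c2@4, authorship .....
After op 4 (insert('w')): buffer="dskwdwk" (len 7), cursors c1@4 c2@6, authorship ...1.2.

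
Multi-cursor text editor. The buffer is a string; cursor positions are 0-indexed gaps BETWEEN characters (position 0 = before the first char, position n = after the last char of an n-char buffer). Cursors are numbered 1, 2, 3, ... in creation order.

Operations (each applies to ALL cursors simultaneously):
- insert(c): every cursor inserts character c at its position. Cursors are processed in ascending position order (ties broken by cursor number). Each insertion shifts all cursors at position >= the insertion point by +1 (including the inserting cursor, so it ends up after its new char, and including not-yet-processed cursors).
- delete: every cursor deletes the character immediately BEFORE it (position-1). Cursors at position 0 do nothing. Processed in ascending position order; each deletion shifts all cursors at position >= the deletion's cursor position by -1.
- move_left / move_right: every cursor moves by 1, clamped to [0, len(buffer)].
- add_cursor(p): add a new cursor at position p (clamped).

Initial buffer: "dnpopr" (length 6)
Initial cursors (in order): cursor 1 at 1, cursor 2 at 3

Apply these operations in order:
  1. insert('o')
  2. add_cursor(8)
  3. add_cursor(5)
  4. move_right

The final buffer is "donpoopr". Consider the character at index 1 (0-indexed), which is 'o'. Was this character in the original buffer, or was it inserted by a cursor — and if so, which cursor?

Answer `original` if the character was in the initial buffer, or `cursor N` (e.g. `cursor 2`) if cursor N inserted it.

After op 1 (insert('o')): buffer="donpoopr" (len 8), cursors c1@2 c2@5, authorship .1..2...
After op 2 (add_cursor(8)): buffer="donpoopr" (len 8), cursors c1@2 c2@5 c3@8, authorship .1..2...
After op 3 (add_cursor(5)): buffer="donpoopr" (len 8), cursors c1@2 c2@5 c4@5 c3@8, authorship .1..2...
After op 4 (move_right): buffer="donpoopr" (len 8), cursors c1@3 c2@6 c4@6 c3@8, authorship .1..2...
Authorship (.=original, N=cursor N): . 1 . . 2 . . .
Index 1: author = 1

Answer: cursor 1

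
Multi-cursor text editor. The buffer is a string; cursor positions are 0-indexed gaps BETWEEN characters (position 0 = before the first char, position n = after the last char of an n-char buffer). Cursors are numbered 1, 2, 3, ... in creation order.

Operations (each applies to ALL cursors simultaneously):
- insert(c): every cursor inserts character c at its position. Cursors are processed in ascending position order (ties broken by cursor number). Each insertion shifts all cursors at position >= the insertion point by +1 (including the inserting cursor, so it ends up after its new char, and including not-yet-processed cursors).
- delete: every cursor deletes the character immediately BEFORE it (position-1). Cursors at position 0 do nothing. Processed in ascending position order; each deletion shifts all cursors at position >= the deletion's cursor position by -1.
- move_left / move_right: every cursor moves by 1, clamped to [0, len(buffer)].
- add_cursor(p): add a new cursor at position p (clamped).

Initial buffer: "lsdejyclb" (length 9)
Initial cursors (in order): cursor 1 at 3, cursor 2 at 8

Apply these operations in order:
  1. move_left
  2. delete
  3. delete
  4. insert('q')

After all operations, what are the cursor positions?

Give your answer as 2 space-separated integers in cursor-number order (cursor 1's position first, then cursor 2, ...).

After op 1 (move_left): buffer="lsdejyclb" (len 9), cursors c1@2 c2@7, authorship .........
After op 2 (delete): buffer="ldejylb" (len 7), cursors c1@1 c2@5, authorship .......
After op 3 (delete): buffer="dejlb" (len 5), cursors c1@0 c2@3, authorship .....
After op 4 (insert('q')): buffer="qdejqlb" (len 7), cursors c1@1 c2@5, authorship 1...2..

Answer: 1 5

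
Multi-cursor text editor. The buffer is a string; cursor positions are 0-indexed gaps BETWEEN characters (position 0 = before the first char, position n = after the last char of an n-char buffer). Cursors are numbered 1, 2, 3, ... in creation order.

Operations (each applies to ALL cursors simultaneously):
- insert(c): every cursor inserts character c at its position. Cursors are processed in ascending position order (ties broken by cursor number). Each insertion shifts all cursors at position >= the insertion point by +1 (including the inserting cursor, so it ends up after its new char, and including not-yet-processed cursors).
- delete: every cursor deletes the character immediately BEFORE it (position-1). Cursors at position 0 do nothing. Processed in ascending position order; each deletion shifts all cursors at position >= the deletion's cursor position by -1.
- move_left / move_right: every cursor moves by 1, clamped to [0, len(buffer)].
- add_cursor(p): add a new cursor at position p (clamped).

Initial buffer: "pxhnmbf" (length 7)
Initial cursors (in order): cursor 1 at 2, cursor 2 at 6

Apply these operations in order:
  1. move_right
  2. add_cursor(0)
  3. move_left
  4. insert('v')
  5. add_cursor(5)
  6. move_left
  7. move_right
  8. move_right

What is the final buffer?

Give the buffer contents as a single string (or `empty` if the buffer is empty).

Answer: vpxvhnmbvf

Derivation:
After op 1 (move_right): buffer="pxhnmbf" (len 7), cursors c1@3 c2@7, authorship .......
After op 2 (add_cursor(0)): buffer="pxhnmbf" (len 7), cursors c3@0 c1@3 c2@7, authorship .......
After op 3 (move_left): buffer="pxhnmbf" (len 7), cursors c3@0 c1@2 c2@6, authorship .......
After op 4 (insert('v')): buffer="vpxvhnmbvf" (len 10), cursors c3@1 c1@4 c2@9, authorship 3..1....2.
After op 5 (add_cursor(5)): buffer="vpxvhnmbvf" (len 10), cursors c3@1 c1@4 c4@5 c2@9, authorship 3..1....2.
After op 6 (move_left): buffer="vpxvhnmbvf" (len 10), cursors c3@0 c1@3 c4@4 c2@8, authorship 3..1....2.
After op 7 (move_right): buffer="vpxvhnmbvf" (len 10), cursors c3@1 c1@4 c4@5 c2@9, authorship 3..1....2.
After op 8 (move_right): buffer="vpxvhnmbvf" (len 10), cursors c3@2 c1@5 c4@6 c2@10, authorship 3..1....2.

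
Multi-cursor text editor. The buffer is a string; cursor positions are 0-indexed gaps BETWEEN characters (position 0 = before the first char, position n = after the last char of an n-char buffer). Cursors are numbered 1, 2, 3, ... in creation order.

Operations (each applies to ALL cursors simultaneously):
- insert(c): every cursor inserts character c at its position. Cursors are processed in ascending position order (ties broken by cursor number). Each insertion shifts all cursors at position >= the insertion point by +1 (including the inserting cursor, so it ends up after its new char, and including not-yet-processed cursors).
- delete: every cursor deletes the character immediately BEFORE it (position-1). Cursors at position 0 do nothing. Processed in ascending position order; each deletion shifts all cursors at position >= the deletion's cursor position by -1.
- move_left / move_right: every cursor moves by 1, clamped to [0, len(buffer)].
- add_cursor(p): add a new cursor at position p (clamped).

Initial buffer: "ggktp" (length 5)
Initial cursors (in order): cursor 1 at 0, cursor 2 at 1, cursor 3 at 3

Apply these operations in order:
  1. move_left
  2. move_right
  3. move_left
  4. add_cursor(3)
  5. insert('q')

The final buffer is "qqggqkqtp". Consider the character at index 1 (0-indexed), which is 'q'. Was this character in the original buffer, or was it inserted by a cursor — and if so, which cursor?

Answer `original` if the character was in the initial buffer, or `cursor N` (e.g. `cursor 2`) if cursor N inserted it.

Answer: cursor 2

Derivation:
After op 1 (move_left): buffer="ggktp" (len 5), cursors c1@0 c2@0 c3@2, authorship .....
After op 2 (move_right): buffer="ggktp" (len 5), cursors c1@1 c2@1 c3@3, authorship .....
After op 3 (move_left): buffer="ggktp" (len 5), cursors c1@0 c2@0 c3@2, authorship .....
After op 4 (add_cursor(3)): buffer="ggktp" (len 5), cursors c1@0 c2@0 c3@2 c4@3, authorship .....
After op 5 (insert('q')): buffer="qqggqkqtp" (len 9), cursors c1@2 c2@2 c3@5 c4@7, authorship 12..3.4..
Authorship (.=original, N=cursor N): 1 2 . . 3 . 4 . .
Index 1: author = 2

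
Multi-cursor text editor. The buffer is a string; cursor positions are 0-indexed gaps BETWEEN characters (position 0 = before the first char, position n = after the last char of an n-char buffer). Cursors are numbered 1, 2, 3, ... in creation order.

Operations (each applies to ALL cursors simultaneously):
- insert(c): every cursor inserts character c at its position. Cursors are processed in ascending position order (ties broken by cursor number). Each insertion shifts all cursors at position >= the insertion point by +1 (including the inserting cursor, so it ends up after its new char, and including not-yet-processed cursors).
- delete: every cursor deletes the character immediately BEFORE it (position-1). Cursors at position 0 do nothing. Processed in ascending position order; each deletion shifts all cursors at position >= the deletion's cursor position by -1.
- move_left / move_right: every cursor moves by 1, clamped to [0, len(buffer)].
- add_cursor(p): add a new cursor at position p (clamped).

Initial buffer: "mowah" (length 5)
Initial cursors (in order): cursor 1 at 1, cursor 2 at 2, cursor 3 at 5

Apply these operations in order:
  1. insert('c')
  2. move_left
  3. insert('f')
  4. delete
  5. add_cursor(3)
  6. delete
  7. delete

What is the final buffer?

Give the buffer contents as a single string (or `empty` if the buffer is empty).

After op 1 (insert('c')): buffer="mcocwahc" (len 8), cursors c1@2 c2@4 c3@8, authorship .1.2...3
After op 2 (move_left): buffer="mcocwahc" (len 8), cursors c1@1 c2@3 c3@7, authorship .1.2...3
After op 3 (insert('f')): buffer="mfcofcwahfc" (len 11), cursors c1@2 c2@5 c3@10, authorship .11.22...33
After op 4 (delete): buffer="mcocwahc" (len 8), cursors c1@1 c2@3 c3@7, authorship .1.2...3
After op 5 (add_cursor(3)): buffer="mcocwahc" (len 8), cursors c1@1 c2@3 c4@3 c3@7, authorship .1.2...3
After op 6 (delete): buffer="cwac" (len 4), cursors c1@0 c2@0 c4@0 c3@3, authorship 2..3
After op 7 (delete): buffer="cwc" (len 3), cursors c1@0 c2@0 c4@0 c3@2, authorship 2.3

Answer: cwc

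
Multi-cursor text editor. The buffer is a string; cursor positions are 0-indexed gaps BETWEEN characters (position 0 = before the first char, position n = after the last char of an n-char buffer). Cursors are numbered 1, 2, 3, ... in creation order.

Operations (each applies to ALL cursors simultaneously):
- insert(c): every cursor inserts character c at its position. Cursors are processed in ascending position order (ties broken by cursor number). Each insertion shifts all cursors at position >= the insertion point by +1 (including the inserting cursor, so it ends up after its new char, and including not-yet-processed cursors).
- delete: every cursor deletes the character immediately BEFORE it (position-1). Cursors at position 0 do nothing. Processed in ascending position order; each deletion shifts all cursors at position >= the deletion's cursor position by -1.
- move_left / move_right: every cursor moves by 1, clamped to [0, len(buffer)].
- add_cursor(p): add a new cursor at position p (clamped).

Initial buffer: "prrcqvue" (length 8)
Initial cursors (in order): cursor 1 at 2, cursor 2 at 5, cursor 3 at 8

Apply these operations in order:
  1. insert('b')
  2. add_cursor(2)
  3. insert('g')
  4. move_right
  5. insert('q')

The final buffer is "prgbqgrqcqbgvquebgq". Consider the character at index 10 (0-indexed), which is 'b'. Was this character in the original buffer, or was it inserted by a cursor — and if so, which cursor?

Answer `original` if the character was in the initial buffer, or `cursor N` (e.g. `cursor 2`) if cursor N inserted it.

After op 1 (insert('b')): buffer="prbrcqbvueb" (len 11), cursors c1@3 c2@7 c3@11, authorship ..1...2...3
After op 2 (add_cursor(2)): buffer="prbrcqbvueb" (len 11), cursors c4@2 c1@3 c2@7 c3@11, authorship ..1...2...3
After op 3 (insert('g')): buffer="prgbgrcqbgvuebg" (len 15), cursors c4@3 c1@5 c2@10 c3@15, authorship ..411...22...33
After op 4 (move_right): buffer="prgbgrcqbgvuebg" (len 15), cursors c4@4 c1@6 c2@11 c3@15, authorship ..411...22...33
After op 5 (insert('q')): buffer="prgbqgrqcqbgvquebgq" (len 19), cursors c4@5 c1@8 c2@14 c3@19, authorship ..4141.1..22.2..333
Authorship (.=original, N=cursor N): . . 4 1 4 1 . 1 . . 2 2 . 2 . . 3 3 3
Index 10: author = 2

Answer: cursor 2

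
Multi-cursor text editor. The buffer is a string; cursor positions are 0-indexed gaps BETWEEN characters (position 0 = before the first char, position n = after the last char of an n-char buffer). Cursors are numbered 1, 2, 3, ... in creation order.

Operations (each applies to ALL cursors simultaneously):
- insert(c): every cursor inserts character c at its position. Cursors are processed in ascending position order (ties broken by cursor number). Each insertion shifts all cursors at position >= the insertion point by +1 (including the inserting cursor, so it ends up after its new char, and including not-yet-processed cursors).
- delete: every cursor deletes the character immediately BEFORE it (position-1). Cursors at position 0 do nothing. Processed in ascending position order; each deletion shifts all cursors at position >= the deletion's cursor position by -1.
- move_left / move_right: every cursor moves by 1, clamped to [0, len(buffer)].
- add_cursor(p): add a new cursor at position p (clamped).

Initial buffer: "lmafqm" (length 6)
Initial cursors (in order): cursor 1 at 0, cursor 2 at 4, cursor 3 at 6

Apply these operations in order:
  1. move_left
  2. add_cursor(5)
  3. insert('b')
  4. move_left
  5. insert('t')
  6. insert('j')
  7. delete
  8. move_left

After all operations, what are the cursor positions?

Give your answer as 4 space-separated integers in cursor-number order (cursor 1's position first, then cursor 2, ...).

After op 1 (move_left): buffer="lmafqm" (len 6), cursors c1@0 c2@3 c3@5, authorship ......
After op 2 (add_cursor(5)): buffer="lmafqm" (len 6), cursors c1@0 c2@3 c3@5 c4@5, authorship ......
After op 3 (insert('b')): buffer="blmabfqbbm" (len 10), cursors c1@1 c2@5 c3@9 c4@9, authorship 1...2..34.
After op 4 (move_left): buffer="blmabfqbbm" (len 10), cursors c1@0 c2@4 c3@8 c4@8, authorship 1...2..34.
After op 5 (insert('t')): buffer="tblmatbfqbttbm" (len 14), cursors c1@1 c2@6 c3@12 c4@12, authorship 11...22..3344.
After op 6 (insert('j')): buffer="tjblmatjbfqbttjjbm" (len 18), cursors c1@2 c2@8 c3@16 c4@16, authorship 111...222..334344.
After op 7 (delete): buffer="tblmatbfqbttbm" (len 14), cursors c1@1 c2@6 c3@12 c4@12, authorship 11...22..3344.
After op 8 (move_left): buffer="tblmatbfqbttbm" (len 14), cursors c1@0 c2@5 c3@11 c4@11, authorship 11...22..3344.

Answer: 0 5 11 11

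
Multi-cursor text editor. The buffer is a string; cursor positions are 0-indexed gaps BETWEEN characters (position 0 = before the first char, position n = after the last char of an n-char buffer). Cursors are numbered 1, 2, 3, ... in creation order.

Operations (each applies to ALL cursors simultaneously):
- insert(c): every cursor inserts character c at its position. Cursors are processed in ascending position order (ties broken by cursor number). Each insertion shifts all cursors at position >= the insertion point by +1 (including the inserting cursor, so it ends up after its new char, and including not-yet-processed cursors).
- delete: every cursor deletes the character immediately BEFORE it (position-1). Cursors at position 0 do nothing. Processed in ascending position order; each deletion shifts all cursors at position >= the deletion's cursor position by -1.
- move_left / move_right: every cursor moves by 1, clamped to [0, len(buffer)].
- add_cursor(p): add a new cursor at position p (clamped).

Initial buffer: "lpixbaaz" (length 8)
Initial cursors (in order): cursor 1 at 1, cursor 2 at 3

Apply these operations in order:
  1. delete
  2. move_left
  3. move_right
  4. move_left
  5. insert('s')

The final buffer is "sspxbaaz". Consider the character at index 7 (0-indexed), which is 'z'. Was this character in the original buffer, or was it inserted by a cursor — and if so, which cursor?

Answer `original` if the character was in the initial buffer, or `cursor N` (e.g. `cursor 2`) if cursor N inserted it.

Answer: original

Derivation:
After op 1 (delete): buffer="pxbaaz" (len 6), cursors c1@0 c2@1, authorship ......
After op 2 (move_left): buffer="pxbaaz" (len 6), cursors c1@0 c2@0, authorship ......
After op 3 (move_right): buffer="pxbaaz" (len 6), cursors c1@1 c2@1, authorship ......
After op 4 (move_left): buffer="pxbaaz" (len 6), cursors c1@0 c2@0, authorship ......
After op 5 (insert('s')): buffer="sspxbaaz" (len 8), cursors c1@2 c2@2, authorship 12......
Authorship (.=original, N=cursor N): 1 2 . . . . . .
Index 7: author = original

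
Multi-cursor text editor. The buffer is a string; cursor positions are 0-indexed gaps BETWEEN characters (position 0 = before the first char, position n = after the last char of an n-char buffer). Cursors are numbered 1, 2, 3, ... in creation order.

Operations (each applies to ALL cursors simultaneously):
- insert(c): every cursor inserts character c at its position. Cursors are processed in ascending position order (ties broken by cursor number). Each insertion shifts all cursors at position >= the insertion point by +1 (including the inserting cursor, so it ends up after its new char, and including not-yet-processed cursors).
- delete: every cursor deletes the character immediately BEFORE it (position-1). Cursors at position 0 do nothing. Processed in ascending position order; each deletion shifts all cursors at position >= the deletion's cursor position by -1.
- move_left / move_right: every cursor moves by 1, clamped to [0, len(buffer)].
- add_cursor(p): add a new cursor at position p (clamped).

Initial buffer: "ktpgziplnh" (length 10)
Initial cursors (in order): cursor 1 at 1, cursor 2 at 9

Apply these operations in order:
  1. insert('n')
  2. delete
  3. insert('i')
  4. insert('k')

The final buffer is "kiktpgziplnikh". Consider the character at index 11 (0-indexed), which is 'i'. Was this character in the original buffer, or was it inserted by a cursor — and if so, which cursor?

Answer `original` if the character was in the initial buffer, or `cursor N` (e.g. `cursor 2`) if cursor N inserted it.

Answer: cursor 2

Derivation:
After op 1 (insert('n')): buffer="kntpgziplnnh" (len 12), cursors c1@2 c2@11, authorship .1........2.
After op 2 (delete): buffer="ktpgziplnh" (len 10), cursors c1@1 c2@9, authorship ..........
After op 3 (insert('i')): buffer="kitpgziplnih" (len 12), cursors c1@2 c2@11, authorship .1........2.
After op 4 (insert('k')): buffer="kiktpgziplnikh" (len 14), cursors c1@3 c2@13, authorship .11........22.
Authorship (.=original, N=cursor N): . 1 1 . . . . . . . . 2 2 .
Index 11: author = 2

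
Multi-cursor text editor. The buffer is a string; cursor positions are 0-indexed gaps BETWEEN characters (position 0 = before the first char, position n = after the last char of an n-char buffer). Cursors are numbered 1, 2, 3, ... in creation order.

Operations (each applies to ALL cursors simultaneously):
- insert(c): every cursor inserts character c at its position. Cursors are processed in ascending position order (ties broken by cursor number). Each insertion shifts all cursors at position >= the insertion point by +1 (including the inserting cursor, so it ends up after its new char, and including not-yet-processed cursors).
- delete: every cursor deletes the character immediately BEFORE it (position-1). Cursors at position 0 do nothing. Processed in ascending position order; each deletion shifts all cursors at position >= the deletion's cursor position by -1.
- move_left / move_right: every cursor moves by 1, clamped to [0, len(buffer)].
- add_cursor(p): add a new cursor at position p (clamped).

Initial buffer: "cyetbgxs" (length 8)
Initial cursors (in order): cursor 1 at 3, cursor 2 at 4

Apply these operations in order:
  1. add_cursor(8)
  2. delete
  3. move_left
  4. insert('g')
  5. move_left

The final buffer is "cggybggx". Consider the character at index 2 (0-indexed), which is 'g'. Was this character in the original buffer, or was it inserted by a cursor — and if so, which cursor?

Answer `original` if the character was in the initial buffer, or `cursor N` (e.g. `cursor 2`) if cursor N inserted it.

After op 1 (add_cursor(8)): buffer="cyetbgxs" (len 8), cursors c1@3 c2@4 c3@8, authorship ........
After op 2 (delete): buffer="cybgx" (len 5), cursors c1@2 c2@2 c3@5, authorship .....
After op 3 (move_left): buffer="cybgx" (len 5), cursors c1@1 c2@1 c3@4, authorship .....
After op 4 (insert('g')): buffer="cggybggx" (len 8), cursors c1@3 c2@3 c3@7, authorship .12...3.
After op 5 (move_left): buffer="cggybggx" (len 8), cursors c1@2 c2@2 c3@6, authorship .12...3.
Authorship (.=original, N=cursor N): . 1 2 . . . 3 .
Index 2: author = 2

Answer: cursor 2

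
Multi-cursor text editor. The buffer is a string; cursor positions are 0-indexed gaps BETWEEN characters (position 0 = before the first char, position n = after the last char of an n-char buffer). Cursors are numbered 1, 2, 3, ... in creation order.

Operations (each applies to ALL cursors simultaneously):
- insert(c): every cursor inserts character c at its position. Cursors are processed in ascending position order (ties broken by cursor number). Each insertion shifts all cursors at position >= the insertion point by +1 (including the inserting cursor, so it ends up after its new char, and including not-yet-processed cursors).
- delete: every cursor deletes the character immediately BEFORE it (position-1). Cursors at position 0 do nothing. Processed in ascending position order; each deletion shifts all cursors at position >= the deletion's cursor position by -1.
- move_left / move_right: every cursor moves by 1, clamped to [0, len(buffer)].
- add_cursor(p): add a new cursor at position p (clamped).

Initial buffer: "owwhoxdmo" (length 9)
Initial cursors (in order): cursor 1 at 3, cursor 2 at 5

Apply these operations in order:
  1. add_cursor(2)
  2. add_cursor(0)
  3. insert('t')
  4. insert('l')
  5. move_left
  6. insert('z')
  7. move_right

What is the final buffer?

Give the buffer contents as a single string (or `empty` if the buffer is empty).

After op 1 (add_cursor(2)): buffer="owwhoxdmo" (len 9), cursors c3@2 c1@3 c2@5, authorship .........
After op 2 (add_cursor(0)): buffer="owwhoxdmo" (len 9), cursors c4@0 c3@2 c1@3 c2@5, authorship .........
After op 3 (insert('t')): buffer="towtwthotxdmo" (len 13), cursors c4@1 c3@4 c1@6 c2@9, authorship 4..3.1..2....
After op 4 (insert('l')): buffer="tlowtlwtlhotlxdmo" (len 17), cursors c4@2 c3@6 c1@9 c2@13, authorship 44..33.11..22....
After op 5 (move_left): buffer="tlowtlwtlhotlxdmo" (len 17), cursors c4@1 c3@5 c1@8 c2@12, authorship 44..33.11..22....
After op 6 (insert('z')): buffer="tzlowtzlwtzlhotzlxdmo" (len 21), cursors c4@2 c3@7 c1@11 c2@16, authorship 444..333.111..222....
After op 7 (move_right): buffer="tzlowtzlwtzlhotzlxdmo" (len 21), cursors c4@3 c3@8 c1@12 c2@17, authorship 444..333.111..222....

Answer: tzlowtzlwtzlhotzlxdmo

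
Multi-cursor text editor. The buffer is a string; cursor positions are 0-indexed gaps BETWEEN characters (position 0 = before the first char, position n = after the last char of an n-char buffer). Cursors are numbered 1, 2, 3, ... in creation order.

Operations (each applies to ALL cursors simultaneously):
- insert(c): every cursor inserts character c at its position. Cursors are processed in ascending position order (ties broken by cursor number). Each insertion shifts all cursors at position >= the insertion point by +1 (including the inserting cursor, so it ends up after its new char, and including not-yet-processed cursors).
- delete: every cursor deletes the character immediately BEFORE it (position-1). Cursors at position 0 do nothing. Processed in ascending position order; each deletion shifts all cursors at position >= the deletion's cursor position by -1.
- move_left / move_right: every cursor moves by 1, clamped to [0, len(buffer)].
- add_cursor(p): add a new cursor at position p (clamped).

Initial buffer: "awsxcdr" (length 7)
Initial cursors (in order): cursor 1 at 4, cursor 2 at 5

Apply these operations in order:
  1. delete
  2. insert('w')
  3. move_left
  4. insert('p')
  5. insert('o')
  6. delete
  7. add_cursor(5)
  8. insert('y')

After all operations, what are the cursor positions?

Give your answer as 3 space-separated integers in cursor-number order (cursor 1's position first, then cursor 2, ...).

After op 1 (delete): buffer="awsdr" (len 5), cursors c1@3 c2@3, authorship .....
After op 2 (insert('w')): buffer="awswwdr" (len 7), cursors c1@5 c2@5, authorship ...12..
After op 3 (move_left): buffer="awswwdr" (len 7), cursors c1@4 c2@4, authorship ...12..
After op 4 (insert('p')): buffer="awswppwdr" (len 9), cursors c1@6 c2@6, authorship ...1122..
After op 5 (insert('o')): buffer="awswppoowdr" (len 11), cursors c1@8 c2@8, authorship ...112122..
After op 6 (delete): buffer="awswppwdr" (len 9), cursors c1@6 c2@6, authorship ...1122..
After op 7 (add_cursor(5)): buffer="awswppwdr" (len 9), cursors c3@5 c1@6 c2@6, authorship ...1122..
After op 8 (insert('y')): buffer="awswpypyywdr" (len 12), cursors c3@6 c1@9 c2@9, authorship ...1132122..

Answer: 9 9 6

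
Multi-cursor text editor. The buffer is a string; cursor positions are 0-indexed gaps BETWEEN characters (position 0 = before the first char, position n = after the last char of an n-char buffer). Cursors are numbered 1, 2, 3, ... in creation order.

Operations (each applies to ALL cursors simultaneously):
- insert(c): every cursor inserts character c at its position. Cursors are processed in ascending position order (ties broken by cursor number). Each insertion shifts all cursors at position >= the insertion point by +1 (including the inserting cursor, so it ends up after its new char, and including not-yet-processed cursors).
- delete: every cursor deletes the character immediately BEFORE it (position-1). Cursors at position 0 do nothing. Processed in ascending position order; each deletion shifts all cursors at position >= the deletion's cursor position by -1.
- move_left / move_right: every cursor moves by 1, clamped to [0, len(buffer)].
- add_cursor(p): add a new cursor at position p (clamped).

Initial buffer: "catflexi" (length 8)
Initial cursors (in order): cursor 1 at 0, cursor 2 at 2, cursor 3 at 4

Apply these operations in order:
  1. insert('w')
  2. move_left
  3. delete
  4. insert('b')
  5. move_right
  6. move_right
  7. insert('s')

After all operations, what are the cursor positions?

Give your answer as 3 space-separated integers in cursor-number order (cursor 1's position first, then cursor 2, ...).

Answer: 4 8 12

Derivation:
After op 1 (insert('w')): buffer="wcawtfwlexi" (len 11), cursors c1@1 c2@4 c3@7, authorship 1..2..3....
After op 2 (move_left): buffer="wcawtfwlexi" (len 11), cursors c1@0 c2@3 c3@6, authorship 1..2..3....
After op 3 (delete): buffer="wcwtwlexi" (len 9), cursors c1@0 c2@2 c3@4, authorship 1.2.3....
After op 4 (insert('b')): buffer="bwcbwtbwlexi" (len 12), cursors c1@1 c2@4 c3@7, authorship 11.22.33....
After op 5 (move_right): buffer="bwcbwtbwlexi" (len 12), cursors c1@2 c2@5 c3@8, authorship 11.22.33....
After op 6 (move_right): buffer="bwcbwtbwlexi" (len 12), cursors c1@3 c2@6 c3@9, authorship 11.22.33....
After op 7 (insert('s')): buffer="bwcsbwtsbwlsexi" (len 15), cursors c1@4 c2@8 c3@12, authorship 11.122.233.3...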